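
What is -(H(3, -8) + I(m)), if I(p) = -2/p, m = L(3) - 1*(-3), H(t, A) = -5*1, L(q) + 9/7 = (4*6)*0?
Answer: 37/6 ≈ 6.1667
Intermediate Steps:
L(q) = -9/7 (L(q) = -9/7 + (4*6)*0 = -9/7 + 24*0 = -9/7 + 0 = -9/7)
H(t, A) = -5
m = 12/7 (m = -9/7 - 1*(-3) = -9/7 + 3 = 12/7 ≈ 1.7143)
-(H(3, -8) + I(m)) = -(-5 - 2/12/7) = -(-5 - 2*7/12) = -(-5 - 7/6) = -1*(-37/6) = 37/6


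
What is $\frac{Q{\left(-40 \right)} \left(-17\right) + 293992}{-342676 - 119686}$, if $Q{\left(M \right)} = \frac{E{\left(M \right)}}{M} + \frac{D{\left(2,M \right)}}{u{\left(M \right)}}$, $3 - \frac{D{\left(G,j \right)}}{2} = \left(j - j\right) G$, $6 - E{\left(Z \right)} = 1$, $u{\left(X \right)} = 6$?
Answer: $- \frac{2351817}{3698896} \approx -0.63582$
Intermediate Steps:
$E{\left(Z \right)} = 5$ ($E{\left(Z \right)} = 6 - 1 = 5$)
$D{\left(G,j \right)} = 6$ ($D{\left(G,j \right)} = 6 - 2 \left(j - j\right) G = 6 - 2 \cdot 0 G = 6 - 0 = 6 + 0 = 6$)
$Q{\left(M \right)} = 1 + \frac{5}{M}$ ($Q{\left(M \right)} = \frac{5}{M} + \frac{6}{6} = \frac{5}{M} + 6 \cdot \frac{1}{6} = \frac{5}{M} + 1 = 1 + \frac{5}{M}$)
$\frac{Q{\left(-40 \right)} \left(-17\right) + 293992}{-342676 - 119686} = \frac{\frac{5 - 40}{-40} \left(-17\right) + 293992}{-342676 - 119686} = \frac{\left(- \frac{1}{40}\right) \left(-35\right) \left(-17\right) + 293992}{-462362} = \left(\frac{7}{8} \left(-17\right) + 293992\right) \left(- \frac{1}{462362}\right) = \left(- \frac{119}{8} + 293992\right) \left(- \frac{1}{462362}\right) = \frac{2351817}{8} \left(- \frac{1}{462362}\right) = - \frac{2351817}{3698896}$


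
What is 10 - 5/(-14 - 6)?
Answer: 41/4 ≈ 10.250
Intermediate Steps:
10 - 5/(-14 - 6) = 10 - 5/(-20) = 10 - 1/20*(-5) = 10 + ¼ = 41/4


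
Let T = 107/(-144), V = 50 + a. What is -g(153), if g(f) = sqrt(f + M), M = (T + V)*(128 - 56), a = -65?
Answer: -I*sqrt(3922)/2 ≈ -31.313*I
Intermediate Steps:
V = -15 (V = 50 - 65 = -15)
T = -107/144 (T = 107*(-1/144) = -107/144 ≈ -0.74306)
M = -2267/2 (M = (-107/144 - 15)*(128 - 56) = -2267/144*72 = -2267/2 ≈ -1133.5)
g(f) = sqrt(-2267/2 + f) (g(f) = sqrt(f - 2267/2) = sqrt(-2267/2 + f))
-g(153) = -sqrt(-4534 + 4*153)/2 = -sqrt(-4534 + 612)/2 = -sqrt(-3922)/2 = -I*sqrt(3922)/2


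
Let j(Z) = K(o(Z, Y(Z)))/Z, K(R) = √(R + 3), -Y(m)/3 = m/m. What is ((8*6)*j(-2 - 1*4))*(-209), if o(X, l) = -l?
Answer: 1672*√6 ≈ 4095.5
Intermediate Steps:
Y(m) = -3 (Y(m) = -3*m/m = -3*1 = -3)
K(R) = √(3 + R)
j(Z) = √6/Z (j(Z) = √(3 - 1*(-3))/Z = √(3 + 3)/Z = √6/Z)
((8*6)*j(-2 - 1*4))*(-209) = ((8*6)*(√6/(-2 - 1*4)))*(-209) = (48*(√6/(-2 - 4)))*(-209) = (48*(√6/(-6)))*(-209) = (48*(√6*(-⅙)))*(-209) = (48*(-√6/6))*(-209) = -8*√6*(-209) = 1672*√6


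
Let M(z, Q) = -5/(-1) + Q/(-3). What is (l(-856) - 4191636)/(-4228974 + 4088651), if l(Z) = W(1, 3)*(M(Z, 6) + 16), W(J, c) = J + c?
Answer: 4191560/140323 ≈ 29.871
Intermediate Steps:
M(z, Q) = 5 - Q/3 (M(z, Q) = -5*(-1) + Q*(-⅓) = 5 - Q/3)
l(Z) = 76 (l(Z) = (1 + 3)*((5 - ⅓*6) + 16) = 4*((5 - 2) + 16) = 4*(3 + 16) = 4*19 = 76)
(l(-856) - 4191636)/(-4228974 + 4088651) = (76 - 4191636)/(-4228974 + 4088651) = -4191560/(-140323) = -4191560*(-1/140323) = 4191560/140323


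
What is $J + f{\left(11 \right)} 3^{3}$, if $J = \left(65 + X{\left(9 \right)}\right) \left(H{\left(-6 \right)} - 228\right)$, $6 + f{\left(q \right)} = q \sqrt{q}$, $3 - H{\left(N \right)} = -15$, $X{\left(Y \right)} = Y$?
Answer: $-15702 + 297 \sqrt{11} \approx -14717.0$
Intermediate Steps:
$H{\left(N \right)} = 18$ ($H{\left(N \right)} = 3 - -15 = 3 + 15 = 18$)
$f{\left(q \right)} = -6 + q^{\frac{3}{2}}$ ($f{\left(q \right)} = -6 + q \sqrt{q} = -6 + q^{\frac{3}{2}}$)
$J = -15540$ ($J = \left(65 + 9\right) \left(18 - 228\right) = 74 \left(-210\right) = -15540$)
$J + f{\left(11 \right)} 3^{3} = -15540 + \left(-6 + 11^{\frac{3}{2}}\right) 3^{3} = -15540 + \left(-6 + 11 \sqrt{11}\right) 27 = -15540 - \left(162 - 297 \sqrt{11}\right) = -15702 + 297 \sqrt{11}$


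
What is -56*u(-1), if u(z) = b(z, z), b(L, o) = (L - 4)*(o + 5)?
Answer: 1120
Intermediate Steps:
b(L, o) = (-4 + L)*(5 + o)
u(z) = -20 + z + z² (u(z) = -20 - 4*z + 5*z + z*z = -20 - 4*z + 5*z + z² = -20 + z + z²)
-56*u(-1) = -56*(-20 - 1 + (-1)²) = -56*(-20 - 1 + 1) = -56*(-20) = 1120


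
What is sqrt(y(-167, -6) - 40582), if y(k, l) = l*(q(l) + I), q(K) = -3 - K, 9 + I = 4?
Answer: I*sqrt(40570) ≈ 201.42*I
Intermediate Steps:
I = -5 (I = -9 + 4 = -5)
y(k, l) = l*(-8 - l) (y(k, l) = l*((-3 - l) - 5) = l*(-8 - l))
sqrt(y(-167, -6) - 40582) = sqrt(-1*(-6)*(8 - 6) - 40582) = sqrt(-1*(-6)*2 - 40582) = sqrt(12 - 40582) = sqrt(-40570) = I*sqrt(40570)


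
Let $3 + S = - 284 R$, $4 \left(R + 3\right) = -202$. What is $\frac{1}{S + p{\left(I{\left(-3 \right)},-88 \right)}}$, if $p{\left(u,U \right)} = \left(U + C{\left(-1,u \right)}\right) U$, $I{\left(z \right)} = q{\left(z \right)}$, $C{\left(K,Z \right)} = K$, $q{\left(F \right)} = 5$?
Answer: $\frac{1}{23023} \approx 4.3435 \cdot 10^{-5}$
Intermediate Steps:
$R = - \frac{107}{2}$ ($R = -3 + \frac{1}{4} \left(-202\right) = -3 - \frac{101}{2} = - \frac{107}{2} \approx -53.5$)
$I{\left(z \right)} = 5$
$S = 15191$ ($S = -3 - -15194 = -3 + 15194 = 15191$)
$p{\left(u,U \right)} = U \left(-1 + U\right)$ ($p{\left(u,U \right)} = \left(U - 1\right) U = \left(-1 + U\right) U = U \left(-1 + U\right)$)
$\frac{1}{S + p{\left(I{\left(-3 \right)},-88 \right)}} = \frac{1}{15191 - 88 \left(-1 - 88\right)} = \frac{1}{15191 - -7832} = \frac{1}{15191 + 7832} = \frac{1}{23023}$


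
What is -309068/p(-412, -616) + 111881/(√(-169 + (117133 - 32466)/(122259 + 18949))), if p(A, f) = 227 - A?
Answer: -309068/639 - 223762*I*√93273708830/7926495 ≈ -483.67 - 8621.5*I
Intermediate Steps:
-309068/p(-412, -616) + 111881/(√(-169 + (117133 - 32466)/(122259 + 18949))) = -309068/(227 - 1*(-412)) + 111881/(√(-169 + (117133 - 32466)/(122259 + 18949))) = -309068/(227 + 412) + 111881/(√(-169 + 84667/141208)) = -309068/639 + 111881/(√(-169 + 84667*(1/141208))) = -309068*1/639 + 111881/(√(-169 + 84667/141208)) = -309068/639 + 111881/(√(-23779485/141208)) = -309068/639 + 111881/((3*I*√93273708830/70604)) = -309068/639 + 111881*(-2*I*√93273708830/7926495) = -309068/639 - 223762*I*√93273708830/7926495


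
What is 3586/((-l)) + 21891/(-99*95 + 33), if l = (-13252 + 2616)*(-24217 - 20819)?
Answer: -436911916847/187050630888 ≈ -2.3358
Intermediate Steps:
l = 479002896 (l = -10636*(-45036) = 479002896)
3586/((-l)) + 21891/(-99*95 + 33) = 3586/((-1*479002896)) + 21891/(-99*95 + 33) = 3586/(-479002896) + 21891/(-9405 + 33) = 3586*(-1/479002896) + 21891/(-9372) = -1793/239501448 + 21891*(-1/9372) = -1793/239501448 - 7297/3124 = -436911916847/187050630888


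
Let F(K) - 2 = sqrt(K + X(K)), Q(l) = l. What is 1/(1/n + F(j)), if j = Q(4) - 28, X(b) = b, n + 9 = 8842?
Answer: 52017537/1352391187 - 312087556*I*sqrt(3)/4057173561 ≈ 0.038463 - 0.13323*I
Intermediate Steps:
n = 8833 (n = -9 + 8842 = 8833)
j = -24 (j = 4 - 28 = -24)
F(K) = 2 + sqrt(2)*sqrt(K) (F(K) = 2 + sqrt(K + K) = 2 + sqrt(2*K) = 2 + sqrt(2)*sqrt(K))
1/(1/n + F(j)) = 1/(1/8833 + (2 + sqrt(2)*sqrt(-24))) = 1/(1/8833 + (2 + sqrt(2)*(2*I*sqrt(6)))) = 1/(1/8833 + (2 + 4*I*sqrt(3))) = 1/(17667/8833 + 4*I*sqrt(3))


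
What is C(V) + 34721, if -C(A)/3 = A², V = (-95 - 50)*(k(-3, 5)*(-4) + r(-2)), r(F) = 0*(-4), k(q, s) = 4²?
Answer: -258320479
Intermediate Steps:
k(q, s) = 16
r(F) = 0
V = 9280 (V = (-95 - 50)*(16*(-4) + 0) = -145*(-64 + 0) = -145*(-64) = 9280)
C(A) = -3*A²
C(V) + 34721 = -3*9280² + 34721 = -3*86118400 + 34721 = -258355200 + 34721 = -258320479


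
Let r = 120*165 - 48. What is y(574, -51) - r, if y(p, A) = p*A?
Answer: -49026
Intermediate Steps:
r = 19752 (r = 19800 - 48 = 19752)
y(p, A) = A*p
y(574, -51) - r = -51*574 - 1*19752 = -29274 - 19752 = -49026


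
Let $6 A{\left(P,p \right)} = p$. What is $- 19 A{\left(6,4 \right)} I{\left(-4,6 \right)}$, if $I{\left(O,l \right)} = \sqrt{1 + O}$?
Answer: $- \frac{38 i \sqrt{3}}{3} \approx - 21.939 i$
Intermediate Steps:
$A{\left(P,p \right)} = \frac{p}{6}$
$- 19 A{\left(6,4 \right)} I{\left(-4,6 \right)} = - 19 \cdot \frac{1}{6} \cdot 4 \sqrt{1 - 4} = \left(-19\right) \frac{2}{3} \sqrt{-3} = - \frac{38 i \sqrt{3}}{3}$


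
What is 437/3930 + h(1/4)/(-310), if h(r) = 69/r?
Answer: -94921/121830 ≈ -0.77913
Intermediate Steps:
437/3930 + h(1/4)/(-310) = 437/3930 + (69/(1/4))/(-310) = 437*(1/3930) + (69/(¼))*(-1/310) = 437/3930 + (69*4)*(-1/310) = 437/3930 + 276*(-1/310) = 437/3930 - 138/155 = -94921/121830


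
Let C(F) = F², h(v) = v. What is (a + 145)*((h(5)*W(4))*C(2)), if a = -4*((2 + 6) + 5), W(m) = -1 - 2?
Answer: -5580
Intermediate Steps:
W(m) = -3
a = -52 (a = -4*(8 + 5) = -4*13 = -52)
(a + 145)*((h(5)*W(4))*C(2)) = (-52 + 145)*((5*(-3))*2²) = 93*(-15*4) = 93*(-60) = -5580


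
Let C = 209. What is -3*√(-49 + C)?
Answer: -12*√10 ≈ -37.947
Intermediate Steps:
-3*√(-49 + C) = -3*√(-49 + 209) = -12*√10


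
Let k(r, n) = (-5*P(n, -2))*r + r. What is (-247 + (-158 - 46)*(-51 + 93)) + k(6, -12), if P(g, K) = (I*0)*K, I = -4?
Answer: -8809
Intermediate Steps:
P(g, K) = 0 (P(g, K) = (-4*0)*K = 0*K = 0)
k(r, n) = r (k(r, n) = (-5*0)*r + r = 0*r + r = 0 + r = r)
(-247 + (-158 - 46)*(-51 + 93)) + k(6, -12) = (-247 + (-158 - 46)*(-51 + 93)) + 6 = (-247 - 204*42) + 6 = (-247 - 8568) + 6 = -8815 + 6 = -8809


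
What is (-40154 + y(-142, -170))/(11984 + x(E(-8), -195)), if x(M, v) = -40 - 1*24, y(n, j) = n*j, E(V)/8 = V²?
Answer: -8007/5960 ≈ -1.3435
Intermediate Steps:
E(V) = 8*V²
y(n, j) = j*n
x(M, v) = -64 (x(M, v) = -40 - 24 = -64)
(-40154 + y(-142, -170))/(11984 + x(E(-8), -195)) = (-40154 - 170*(-142))/(11984 - 64) = (-40154 + 24140)/11920 = -16014*1/11920 = -8007/5960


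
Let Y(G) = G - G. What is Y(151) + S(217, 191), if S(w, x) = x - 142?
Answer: 49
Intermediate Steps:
S(w, x) = -142 + x
Y(G) = 0
Y(151) + S(217, 191) = 0 + (-142 + 191) = 0 + 49 = 49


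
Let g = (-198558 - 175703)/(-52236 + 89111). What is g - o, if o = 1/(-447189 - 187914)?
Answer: -237694247008/23419423125 ≈ -10.149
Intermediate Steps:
o = -1/635103 (o = 1/(-635103) = -1/635103 ≈ -1.5745e-6)
g = -374261/36875 ≈ -10.149
g - o = -374261/36875 - 1*(-1/635103) = -374261/36875 + 1/635103 = -237694247008/23419423125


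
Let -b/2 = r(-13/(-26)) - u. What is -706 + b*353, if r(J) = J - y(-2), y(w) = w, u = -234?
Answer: -167675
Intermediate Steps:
r(J) = 2 + J (r(J) = J - 1*(-2) = J + 2 = 2 + J)
b = -473 (b = -2*((2 - 13/(-26)) - 1*(-234)) = -2*((2 - 13*(-1/26)) + 234) = -2*((2 + ½) + 234) = -2*(5/2 + 234) = -2*473/2 = -473)
-706 + b*353 = -706 - 473*353 = -706 - 166969 = -167675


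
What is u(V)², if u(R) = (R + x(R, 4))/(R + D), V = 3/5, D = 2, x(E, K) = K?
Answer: 529/169 ≈ 3.1302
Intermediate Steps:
V = ⅗ (V = 3*(⅕) = ⅗ ≈ 0.60000)
u(R) = (4 + R)/(2 + R) (u(R) = (R + 4)/(R + 2) = (4 + R)/(2 + R))
u(V)² = ((4 + ⅗)/(2 + ⅗))² = ((23/5)/(13/5))² = ((5/13)*(23/5))² = (23/13)² = 529/169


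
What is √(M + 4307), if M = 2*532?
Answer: √5371 ≈ 73.287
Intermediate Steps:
M = 1064
√(M + 4307) = √(1064 + 4307) = √5371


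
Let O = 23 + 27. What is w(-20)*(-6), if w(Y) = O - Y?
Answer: -420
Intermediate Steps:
O = 50
w(Y) = 50 - Y
w(-20)*(-6) = (50 - 1*(-20))*(-6) = (50 + 20)*(-6) = 70*(-6) = -420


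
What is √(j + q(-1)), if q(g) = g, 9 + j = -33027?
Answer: I*√33037 ≈ 181.76*I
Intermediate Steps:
j = -33036 (j = -9 - 33027 = -33036)
√(j + q(-1)) = √(-33036 - 1) = √(-33037) = I*√33037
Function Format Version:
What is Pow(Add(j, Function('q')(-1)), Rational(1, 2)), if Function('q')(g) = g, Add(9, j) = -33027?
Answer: Mul(I, Pow(33037, Rational(1, 2))) ≈ Mul(181.76, I)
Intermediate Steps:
j = -33036 (j = Add(-9, -33027) = -33036)
Pow(Add(j, Function('q')(-1)), Rational(1, 2)) = Pow(Add(-33036, -1), Rational(1, 2)) = Pow(-33037, Rational(1, 2)) = Mul(I, Pow(33037, Rational(1, 2)))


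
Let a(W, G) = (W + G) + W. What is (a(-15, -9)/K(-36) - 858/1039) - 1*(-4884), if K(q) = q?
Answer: 60896923/12468 ≈ 4884.3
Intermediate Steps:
a(W, G) = G + 2*W (a(W, G) = (G + W) + W = G + 2*W)
(a(-15, -9)/K(-36) - 858/1039) - 1*(-4884) = ((-9 + 2*(-15))/(-36) - 858/1039) - 1*(-4884) = ((-9 - 30)*(-1/36) - 858*1/1039) + 4884 = (-39*(-1/36) - 858/1039) + 4884 = (13/12 - 858/1039) + 4884 = 3211/12468 + 4884 = 60896923/12468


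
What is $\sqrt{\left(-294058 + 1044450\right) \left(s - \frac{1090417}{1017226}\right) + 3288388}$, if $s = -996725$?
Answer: $\frac{8 i \sqrt{3023131533203394038846}}{508613} \approx 8.6483 \cdot 10^{5} i$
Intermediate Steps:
$\sqrt{\left(-294058 + 1044450\right) \left(s - \frac{1090417}{1017226}\right) + 3288388} = \sqrt{\left(-294058 + 1044450\right) \left(-996725 - \frac{1090417}{1017226}\right) + 3288388} = \sqrt{750392 \left(-996725 - \frac{1090417}{1017226}\right) + 3288388} = \sqrt{750392 \left(- \frac{1013895675267}{1017226}\right) + 3288388} = \sqrt{- \frac{380409601777477332}{508613} + 3288388} = \sqrt{- \frac{380407929260591488}{508613}} = \frac{8 i \sqrt{3023131533203394038846}}{508613}$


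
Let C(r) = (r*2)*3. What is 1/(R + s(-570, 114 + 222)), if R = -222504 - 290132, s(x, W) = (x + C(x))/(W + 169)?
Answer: -101/51777034 ≈ -1.9507e-6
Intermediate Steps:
C(r) = 6*r (C(r) = (2*r)*3 = 6*r)
s(x, W) = 7*x/(169 + W) (s(x, W) = (x + 6*x)/(W + 169) = (7*x)/(169 + W) = 7*x/(169 + W))
R = -512636
1/(R + s(-570, 114 + 222)) = 1/(-512636 + 7*(-570)/(169 + (114 + 222))) = 1/(-512636 + 7*(-570)/(169 + 336)) = 1/(-512636 + 7*(-570)/505) = 1/(-512636 + 7*(-570)*(1/505)) = 1/(-512636 - 798/101) = 1/(-51777034/101) = -101/51777034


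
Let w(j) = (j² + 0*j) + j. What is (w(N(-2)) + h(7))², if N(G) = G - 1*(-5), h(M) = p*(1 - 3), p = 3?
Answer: 36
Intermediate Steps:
h(M) = -6 (h(M) = 3*(1 - 3) = 3*(-2) = -6)
N(G) = 5 + G (N(G) = G + 5 = 5 + G)
w(j) = j + j² (w(j) = (j² + 0) + j = j² + j = j + j²)
(w(N(-2)) + h(7))² = ((5 - 2)*(1 + (5 - 2)) - 6)² = (3*(1 + 3) - 6)² = (3*4 - 6)² = (12 - 6)² = 6² = 36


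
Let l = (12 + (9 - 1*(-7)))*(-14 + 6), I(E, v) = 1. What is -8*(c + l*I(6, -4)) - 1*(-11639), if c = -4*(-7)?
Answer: 13207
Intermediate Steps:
c = 28
l = -224 (l = (12 + (9 + 7))*(-8) = (12 + 16)*(-8) = 28*(-8) = -224)
-8*(c + l*I(6, -4)) - 1*(-11639) = -8*(28 - 224*1) - 1*(-11639) = -8*(28 - 224) + 11639 = -8*(-196) + 11639 = 1568 + 11639 = 13207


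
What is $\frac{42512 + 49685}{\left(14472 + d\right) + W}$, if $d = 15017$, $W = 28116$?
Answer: $\frac{92197}{57605} \approx 1.6005$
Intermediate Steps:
$\frac{42512 + 49685}{\left(14472 + d\right) + W} = \frac{42512 + 49685}{\left(14472 + 15017\right) + 28116} = \frac{92197}{29489 + 28116} = \frac{92197}{57605}$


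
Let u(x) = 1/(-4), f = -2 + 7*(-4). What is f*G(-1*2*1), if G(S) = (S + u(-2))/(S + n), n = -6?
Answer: -135/16 ≈ -8.4375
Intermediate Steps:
f = -30 (f = -2 - 28 = -30)
u(x) = -¼
G(S) = (-¼ + S)/(-6 + S) (G(S) = (S - ¼)/(S - 6) = (-¼ + S)/(-6 + S))
f*G(-1*2*1) = -30*(-¼ - 1*2*1)/(-6 - 1*2*1) = -30*(-¼ - 2*1)/(-6 - 2*1) = -30*(-¼ - 2)/(-6 - 2) = -30*(-9)/((-8)*4) = -(-15)*(-9)/(4*4) = -30*9/32 = -135/16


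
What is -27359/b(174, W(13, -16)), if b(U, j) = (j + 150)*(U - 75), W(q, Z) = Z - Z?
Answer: -27359/14850 ≈ -1.8424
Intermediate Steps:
W(q, Z) = 0
b(U, j) = (-75 + U)*(150 + j) (b(U, j) = (150 + j)*(-75 + U) = (-75 + U)*(150 + j))
-27359/b(174, W(13, -16)) = -27359/(-11250 - 75*0 + 150*174 + 174*0) = -27359/(-11250 + 0 + 26100 + 0) = -27359/14850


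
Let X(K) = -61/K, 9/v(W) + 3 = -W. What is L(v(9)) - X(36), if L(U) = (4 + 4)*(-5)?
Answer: -1379/36 ≈ -38.306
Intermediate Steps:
v(W) = 9/(-3 - W)
L(U) = -40 (L(U) = 8*(-5) = -40)
L(v(9)) - X(36) = -40 - (-61)/36 = -40 - 1*(-61/36) = -40 + 61/36 = -1379/36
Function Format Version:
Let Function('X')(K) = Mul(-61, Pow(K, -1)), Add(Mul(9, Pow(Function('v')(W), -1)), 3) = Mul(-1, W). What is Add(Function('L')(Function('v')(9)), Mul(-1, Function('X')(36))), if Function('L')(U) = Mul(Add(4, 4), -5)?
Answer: Rational(-1379, 36) ≈ -38.306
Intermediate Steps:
Function('v')(W) = Mul(9, Pow(Add(-3, Mul(-1, W)), -1))
Function('L')(U) = -40 (Function('L')(U) = Mul(8, -5) = -40)
Add(Function('L')(Function('v')(9)), Mul(-1, Function('X')(36))) = Add(-40, Mul(-1, Mul(-61, Pow(36, -1)))) = Add(-40, Mul(-1, Mul(-61, Rational(1, 36)))) = Add(-40, Mul(-1, Rational(-61, 36))) = Add(-40, Rational(61, 36)) = Rational(-1379, 36)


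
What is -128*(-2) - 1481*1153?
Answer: -1707337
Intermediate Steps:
-128*(-2) - 1481*1153 = 256 - 1707593 = -1707337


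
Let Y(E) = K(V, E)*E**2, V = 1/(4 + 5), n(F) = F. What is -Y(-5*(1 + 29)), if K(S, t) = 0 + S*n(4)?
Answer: -10000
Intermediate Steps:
V = 1/9 ≈ 0.11111
K(S, t) = 4*S (K(S, t) = 0 + S*4 = 0 + 4*S = 4*S)
Y(E) = 4*E**2/9 (Y(E) = (4*(1/9))*E**2 = 4*E**2/9)
-Y(-5*(1 + 29)) = -4*(-5*(1 + 29))**2/9 = -4*(-5*30)**2/9 = -4*(-150)**2/9 = -4*22500/9 = -1*10000 = -10000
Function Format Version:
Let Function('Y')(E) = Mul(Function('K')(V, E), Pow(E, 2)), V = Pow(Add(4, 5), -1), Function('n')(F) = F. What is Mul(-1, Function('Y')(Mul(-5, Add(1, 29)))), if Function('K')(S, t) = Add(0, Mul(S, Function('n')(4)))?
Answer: -10000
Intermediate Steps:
V = Rational(1, 9) (V = Pow(9, -1) = Rational(1, 9) ≈ 0.11111)
Function('K')(S, t) = Mul(4, S) (Function('K')(S, t) = Add(0, Mul(S, 4)) = Add(0, Mul(4, S)) = Mul(4, S))
Function('Y')(E) = Mul(Rational(4, 9), Pow(E, 2)) (Function('Y')(E) = Mul(Mul(4, Rational(1, 9)), Pow(E, 2)) = Mul(Rational(4, 9), Pow(E, 2)))
Mul(-1, Function('Y')(Mul(-5, Add(1, 29)))) = Mul(-1, Mul(Rational(4, 9), Pow(Mul(-5, Add(1, 29)), 2))) = Mul(-1, Mul(Rational(4, 9), Pow(Mul(-5, 30), 2))) = Mul(-1, Mul(Rational(4, 9), Pow(-150, 2))) = Mul(-1, Mul(Rational(4, 9), 22500)) = Mul(-1, 10000) = -10000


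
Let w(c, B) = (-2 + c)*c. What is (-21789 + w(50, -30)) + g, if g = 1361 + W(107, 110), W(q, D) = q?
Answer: -17921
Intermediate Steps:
w(c, B) = c*(-2 + c)
g = 1468 (g = 1361 + 107 = 1468)
(-21789 + w(50, -30)) + g = (-21789 + 50*(-2 + 50)) + 1468 = (-21789 + 50*48) + 1468 = (-21789 + 2400) + 1468 = -19389 + 1468 = -17921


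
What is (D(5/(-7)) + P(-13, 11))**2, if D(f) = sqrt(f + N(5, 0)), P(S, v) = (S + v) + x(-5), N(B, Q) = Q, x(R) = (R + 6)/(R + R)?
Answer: 2587/700 - 3*I*sqrt(35)/5 ≈ 3.6957 - 3.5496*I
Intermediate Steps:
x(R) = (6 + R)/(2*R) (x(R) = (6 + R)/((2*R)) = (6 + R)*(1/(2*R)) = (6 + R)/(2*R))
P(S, v) = -1/10 + S + v (P(S, v) = (S + v) + (1/2)*(6 - 5)/(-5) = (S + v) + (1/2)*(-1/5)*1 = (S + v) - 1/10 = -1/10 + S + v)
D(f) = sqrt(f) (D(f) = sqrt(f + 0) = sqrt(f))
(D(5/(-7)) + P(-13, 11))**2 = (sqrt(5/(-7)) + (-1/10 - 13 + 11))**2 = (sqrt(5*(-1/7)) - 21/10)**2 = (sqrt(-5/7) - 21/10)**2 = (I*sqrt(35)/7 - 21/10)**2 = (-21/10 + I*sqrt(35)/7)**2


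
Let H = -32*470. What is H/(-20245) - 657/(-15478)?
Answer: 49218017/62670422 ≈ 0.78535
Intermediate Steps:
H = -15040
H/(-20245) - 657/(-15478) = -15040/(-20245) - 657/(-15478) = -15040*(-1/20245) - 657*(-1/15478) = 3008/4049 + 657/15478 = 49218017/62670422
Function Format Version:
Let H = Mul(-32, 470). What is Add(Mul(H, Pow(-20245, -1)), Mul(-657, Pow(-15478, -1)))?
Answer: Rational(49218017, 62670422) ≈ 0.78535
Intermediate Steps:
H = -15040
Add(Mul(H, Pow(-20245, -1)), Mul(-657, Pow(-15478, -1))) = Add(Mul(-15040, Pow(-20245, -1)), Mul(-657, Pow(-15478, -1))) = Add(Mul(-15040, Rational(-1, 20245)), Mul(-657, Rational(-1, 15478))) = Add(Rational(3008, 4049), Rational(657, 15478)) = Rational(49218017, 62670422)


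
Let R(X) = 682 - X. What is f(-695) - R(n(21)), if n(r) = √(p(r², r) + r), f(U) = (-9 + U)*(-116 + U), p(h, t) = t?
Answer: 570262 + √42 ≈ 5.7027e+5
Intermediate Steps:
f(U) = (-116 + U)*(-9 + U)
n(r) = √2*√r (n(r) = √(r + r) = √(2*r) = √2*√r)
f(-695) - R(n(21)) = (1044 + (-695)² - 125*(-695)) - (682 - √2*√21) = (1044 + 483025 + 86875) - (682 - √42) = 570944 + (-682 + √42) = 570262 + √42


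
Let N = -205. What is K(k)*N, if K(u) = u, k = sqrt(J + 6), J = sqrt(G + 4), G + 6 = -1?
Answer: -205*sqrt(6 + I*sqrt(3)) ≈ -507.25 - 71.75*I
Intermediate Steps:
G = -7 (G = -6 - 1 = -7)
J = I*sqrt(3) (J = sqrt(-7 + 4) = sqrt(-3) = I*sqrt(3) ≈ 1.732*I)
k = sqrt(6 + I*sqrt(3)) (k = sqrt(I*sqrt(3) + 6) = sqrt(6 + I*sqrt(3)) ≈ 2.4744 + 0.35*I)
K(k)*N = sqrt(6 + I*sqrt(3))*(-205) = -205*sqrt(6 + I*sqrt(3))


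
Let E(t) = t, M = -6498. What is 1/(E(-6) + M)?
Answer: -1/6504 ≈ -0.00015375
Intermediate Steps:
1/(E(-6) + M) = 1/(-6 - 6498) = 1/(-6504) = -1/6504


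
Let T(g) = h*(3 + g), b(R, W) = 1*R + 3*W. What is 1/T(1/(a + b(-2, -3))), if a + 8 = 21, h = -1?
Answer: -2/7 ≈ -0.28571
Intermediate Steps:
b(R, W) = R + 3*W
a = 13 (a = -8 + 21 = 13)
T(g) = -3 - g (T(g) = -(3 + g) = -3 - g)
1/T(1/(a + b(-2, -3))) = 1/(-3 - 1/(13 + (-2 + 3*(-3)))) = 1/(-3 - 1/(13 + (-2 - 9))) = 1/(-3 - 1/(13 - 11)) = 1/(-3 - 1/2) = 1/(-3 - 1*½) = 1/(-3 - ½) = 1/(-7/2) = -2/7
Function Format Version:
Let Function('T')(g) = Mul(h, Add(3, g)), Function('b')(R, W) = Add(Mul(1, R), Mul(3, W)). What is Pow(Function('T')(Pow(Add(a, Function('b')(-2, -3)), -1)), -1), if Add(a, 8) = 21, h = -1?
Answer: Rational(-2, 7) ≈ -0.28571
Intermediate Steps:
Function('b')(R, W) = Add(R, Mul(3, W))
a = 13 (a = Add(-8, 21) = 13)
Function('T')(g) = Add(-3, Mul(-1, g)) (Function('T')(g) = Mul(-1, Add(3, g)) = Add(-3, Mul(-1, g)))
Pow(Function('T')(Pow(Add(a, Function('b')(-2, -3)), -1)), -1) = Pow(Add(-3, Mul(-1, Pow(Add(13, Add(-2, Mul(3, -3))), -1))), -1) = Pow(Add(-3, Mul(-1, Pow(Add(13, Add(-2, -9)), -1))), -1) = Pow(Add(-3, Mul(-1, Pow(Add(13, -11), -1))), -1) = Pow(Add(-3, Mul(-1, Pow(2, -1))), -1) = Pow(Add(-3, Mul(-1, Rational(1, 2))), -1) = Pow(Add(-3, Rational(-1, 2)), -1) = Pow(Rational(-7, 2), -1) = Rational(-2, 7)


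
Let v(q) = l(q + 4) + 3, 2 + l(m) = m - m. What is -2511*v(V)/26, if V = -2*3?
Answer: -2511/26 ≈ -96.577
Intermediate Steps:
V = -6
l(m) = -2 (l(m) = -2 + (m - m) = -2 + 0 = -2)
v(q) = 1 (v(q) = -2 + 3 = 1)
-2511*v(V)/26 = -2511/26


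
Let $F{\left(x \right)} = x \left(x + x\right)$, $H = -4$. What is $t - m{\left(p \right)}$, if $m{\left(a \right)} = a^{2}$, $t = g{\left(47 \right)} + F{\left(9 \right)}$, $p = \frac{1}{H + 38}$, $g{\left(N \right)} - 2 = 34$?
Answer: $\frac{228887}{1156} \approx 198.0$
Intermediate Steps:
$g{\left(N \right)} = 36$ ($g{\left(N \right)} = 2 + 34 = 36$)
$F{\left(x \right)} = 2 x^{2}$ ($F{\left(x \right)} = x 2 x = 2 x^{2}$)
$p = \frac{1}{34}$ ($p = \frac{1}{-4 + 38} = \frac{1}{34} \approx 0.029412$)
$t = 198$ ($t = 36 + 2 \cdot 9^{2} = 36 + 2 \cdot 81 = 36 + 162 = 198$)
$t - m{\left(p \right)} = 198 - \left(\frac{1}{34}\right)^{2} = 198 - \frac{1}{1156} = \frac{228887}{1156}$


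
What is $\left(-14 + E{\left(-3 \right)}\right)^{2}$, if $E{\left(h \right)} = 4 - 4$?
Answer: $196$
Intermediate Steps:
$E{\left(h \right)} = 0$
$\left(-14 + E{\left(-3 \right)}\right)^{2} = \left(-14 + 0\right)^{2} = \left(-14\right)^{2} = 196$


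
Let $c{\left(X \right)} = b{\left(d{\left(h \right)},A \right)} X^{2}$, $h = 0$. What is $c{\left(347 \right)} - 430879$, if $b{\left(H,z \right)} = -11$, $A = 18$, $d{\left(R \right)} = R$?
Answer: $-1755378$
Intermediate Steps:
$c{\left(X \right)} = - 11 X^{2}$
$c{\left(347 \right)} - 430879 = - 11 \cdot 347^{2} - 430879 = \left(-11\right) 120409 - 430879 = -1324499 - 430879 = -1755378$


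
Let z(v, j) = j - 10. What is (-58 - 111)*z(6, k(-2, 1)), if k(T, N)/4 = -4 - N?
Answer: 5070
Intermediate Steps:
k(T, N) = -16 - 4*N (k(T, N) = 4*(-4 - N) = -16 - 4*N)
z(v, j) = -10 + j
(-58 - 111)*z(6, k(-2, 1)) = (-58 - 111)*(-10 + (-16 - 4*1)) = -169*(-10 + (-16 - 4)) = -169*(-10 - 20) = -169*(-30) = 5070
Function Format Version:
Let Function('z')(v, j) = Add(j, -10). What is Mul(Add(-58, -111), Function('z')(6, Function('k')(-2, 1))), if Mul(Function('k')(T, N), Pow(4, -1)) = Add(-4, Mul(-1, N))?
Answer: 5070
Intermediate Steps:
Function('k')(T, N) = Add(-16, Mul(-4, N)) (Function('k')(T, N) = Mul(4, Add(-4, Mul(-1, N))) = Add(-16, Mul(-4, N)))
Function('z')(v, j) = Add(-10, j)
Mul(Add(-58, -111), Function('z')(6, Function('k')(-2, 1))) = Mul(Add(-58, -111), Add(-10, Add(-16, Mul(-4, 1)))) = Mul(-169, Add(-10, Add(-16, -4))) = Mul(-169, Add(-10, -20)) = Mul(-169, -30) = 5070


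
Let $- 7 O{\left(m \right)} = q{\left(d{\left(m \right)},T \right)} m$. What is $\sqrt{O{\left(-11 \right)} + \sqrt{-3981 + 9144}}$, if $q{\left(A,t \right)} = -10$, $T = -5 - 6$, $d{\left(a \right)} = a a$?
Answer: $\frac{\sqrt{-770 + 49 \sqrt{5163}}}{7} \approx 7.4926$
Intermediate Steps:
$d{\left(a \right)} = a^{2}$
$T = -11$
$O{\left(m \right)} = \frac{10 m}{7}$ ($O{\left(m \right)} = - \frac{\left(-10\right) m}{7} = \frac{10 m}{7}$)
$\sqrt{O{\left(-11 \right)} + \sqrt{-3981 + 9144}} = \sqrt{\frac{10}{7} \left(-11\right) + \sqrt{-3981 + 9144}} = \sqrt{- \frac{110}{7} + \sqrt{5163}}$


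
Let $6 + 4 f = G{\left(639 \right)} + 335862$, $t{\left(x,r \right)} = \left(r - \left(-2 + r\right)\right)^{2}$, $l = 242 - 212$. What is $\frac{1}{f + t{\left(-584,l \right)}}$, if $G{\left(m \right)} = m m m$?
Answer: $\frac{4}{261252991} \approx 1.5311 \cdot 10^{-8}$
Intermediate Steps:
$G{\left(m \right)} = m^{3}$ ($G{\left(m \right)} = m^{2} m = m^{3}$)
$l = 30$ ($l = 242 - 212 = 30$)
$t{\left(x,r \right)} = 4$ ($t{\left(x,r \right)} = 2^{2} = 4$)
$f = \frac{261252975}{4}$ ($f = - \frac{3}{2} + \frac{639^{3} + 335862}{4} = - \frac{3}{2} + \frac{260917119 + 335862}{4} = - \frac{3}{2} + \frac{1}{4} \cdot 261252981 = - \frac{3}{2} + \frac{261252981}{4} = \frac{261252975}{4} \approx 6.5313 \cdot 10^{7}$)
$\frac{1}{f + t{\left(-584,l \right)}} = \frac{1}{\frac{261252975}{4} + 4} = \frac{1}{\frac{261252991}{4}} = \frac{4}{261252991}$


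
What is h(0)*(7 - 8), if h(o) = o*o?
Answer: 0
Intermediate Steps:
h(o) = o²
h(0)*(7 - 8) = 0²*(7 - 8) = 0*(-1) = 0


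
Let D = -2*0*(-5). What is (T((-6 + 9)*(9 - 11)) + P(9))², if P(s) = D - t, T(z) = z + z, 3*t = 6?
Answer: 196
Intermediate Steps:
t = 2 (t = (⅓)*6 = 2)
D = 0 (D = 0*(-5) = 0)
T(z) = 2*z
P(s) = -2 (P(s) = 0 - 1*2 = 0 - 2 = -2)
(T((-6 + 9)*(9 - 11)) + P(9))² = (2*((-6 + 9)*(9 - 11)) - 2)² = (2*(3*(-2)) - 2)² = (2*(-6) - 2)² = (-12 - 2)² = (-14)² = 196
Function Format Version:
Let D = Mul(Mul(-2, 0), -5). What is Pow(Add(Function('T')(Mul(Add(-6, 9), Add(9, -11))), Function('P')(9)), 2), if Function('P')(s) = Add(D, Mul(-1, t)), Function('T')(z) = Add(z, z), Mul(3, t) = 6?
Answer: 196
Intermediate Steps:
t = 2 (t = Mul(Rational(1, 3), 6) = 2)
D = 0 (D = Mul(0, -5) = 0)
Function('T')(z) = Mul(2, z)
Function('P')(s) = -2 (Function('P')(s) = Add(0, Mul(-1, 2)) = Add(0, -2) = -2)
Pow(Add(Function('T')(Mul(Add(-6, 9), Add(9, -11))), Function('P')(9)), 2) = Pow(Add(Mul(2, Mul(Add(-6, 9), Add(9, -11))), -2), 2) = Pow(Add(Mul(2, Mul(3, -2)), -2), 2) = Pow(Add(Mul(2, -6), -2), 2) = Pow(Add(-12, -2), 2) = Pow(-14, 2) = 196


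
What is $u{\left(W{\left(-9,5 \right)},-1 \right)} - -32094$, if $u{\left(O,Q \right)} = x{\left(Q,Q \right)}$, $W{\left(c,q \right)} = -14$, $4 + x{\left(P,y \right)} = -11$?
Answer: $32079$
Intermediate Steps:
$x{\left(P,y \right)} = -15$ ($x{\left(P,y \right)} = -4 - 11 = -15$)
$u{\left(O,Q \right)} = -15$
$u{\left(W{\left(-9,5 \right)},-1 \right)} - -32094 = -15 - -32094 = -15 + 32094 = 32079$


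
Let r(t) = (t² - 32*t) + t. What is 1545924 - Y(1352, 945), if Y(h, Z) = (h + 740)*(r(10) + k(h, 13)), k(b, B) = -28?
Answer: 2043820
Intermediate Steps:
r(t) = t² - 31*t
Y(h, Z) = -176120 - 238*h (Y(h, Z) = (h + 740)*(10*(-31 + 10) - 28) = (740 + h)*(10*(-21) - 28) = (740 + h)*(-210 - 28) = (740 + h)*(-238) = -176120 - 238*h)
1545924 - Y(1352, 945) = 1545924 - (-176120 - 238*1352) = 1545924 - (-176120 - 321776) = 1545924 - 1*(-497896) = 1545924 + 497896 = 2043820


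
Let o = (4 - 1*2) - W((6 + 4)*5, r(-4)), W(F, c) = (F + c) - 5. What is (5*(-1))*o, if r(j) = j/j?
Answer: 220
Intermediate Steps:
r(j) = 1
W(F, c) = -5 + F + c
o = -44 (o = (4 - 1*2) - (-5 + (6 + 4)*5 + 1) = (4 - 2) - (-5 + 10*5 + 1) = 2 - (-5 + 50 + 1) = 2 - 1*46 = 2 - 46 = -44)
(5*(-1))*o = (5*(-1))*(-44) = -5*(-44) = 220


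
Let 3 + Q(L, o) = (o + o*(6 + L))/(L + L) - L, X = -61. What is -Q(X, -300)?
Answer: 4562/61 ≈ 74.787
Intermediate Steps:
Q(L, o) = -3 - L + (o + o*(6 + L))/(2*L) (Q(L, o) = -3 + ((o + o*(6 + L))/(L + L) - L) = -3 + ((o + o*(6 + L))/((2*L)) - L) = -3 + ((o + o*(6 + L))*(1/(2*L)) - L) = -3 + ((o + o*(6 + L))/(2*L) - L) = -3 + (-L + (o + o*(6 + L))/(2*L)) = -3 - L + (o + o*(6 + L))/(2*L))
-Q(X, -300) = -(-3 + (1/2)*(-300) - 1*(-61) + (7/2)*(-300)/(-61)) = -(-3 - 150 + 61 + (7/2)*(-300)*(-1/61)) = -(-3 - 150 + 61 + 1050/61) = -1*(-4562/61) = 4562/61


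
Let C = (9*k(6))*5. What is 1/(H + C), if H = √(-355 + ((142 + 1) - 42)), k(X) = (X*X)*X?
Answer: 4860/47239327 - I*√254/94478654 ≈ 0.00010288 - 1.6869e-7*I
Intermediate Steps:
k(X) = X³ (k(X) = X²*X = X³)
H = I*√254 (H = √(-355 + (143 - 42)) = √(-355 + 101) = √(-254) = I*√254 ≈ 15.937*I)
C = 9720 (C = (9*6³)*5 = (9*216)*5 = 1944*5 = 9720)
1/(H + C) = 1/(I*√254 + 9720) = 1/(9720 + I*√254)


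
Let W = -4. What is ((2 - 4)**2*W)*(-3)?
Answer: 48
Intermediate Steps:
((2 - 4)**2*W)*(-3) = ((2 - 4)**2*(-4))*(-3) = ((-2)**2*(-4))*(-3) = (4*(-4))*(-3) = -16*(-3) = 48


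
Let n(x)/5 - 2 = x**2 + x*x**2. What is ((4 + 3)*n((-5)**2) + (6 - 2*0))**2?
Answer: 323563018276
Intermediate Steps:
n(x) = 10 + 5*x**2 + 5*x**3 (n(x) = 10 + 5*(x**2 + x*x**2) = 10 + 5*(x**2 + x**3) = 10 + (5*x**2 + 5*x**3) = 10 + 5*x**2 + 5*x**3)
((4 + 3)*n((-5)**2) + (6 - 2*0))**2 = ((4 + 3)*(10 + 5*((-5)**2)**2 + 5*((-5)**2)**3) + (6 - 2*0))**2 = (7*(10 + 5*25**2 + 5*25**3) + (6 + 0))**2 = (7*(10 + 5*625 + 5*15625) + 6)**2 = (7*(10 + 3125 + 78125) + 6)**2 = (7*81260 + 6)**2 = (568820 + 6)**2 = 568826**2 = 323563018276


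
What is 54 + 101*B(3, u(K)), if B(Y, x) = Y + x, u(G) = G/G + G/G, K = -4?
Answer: 559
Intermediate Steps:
u(G) = 2 (u(G) = 1 + 1 = 2)
54 + 101*B(3, u(K)) = 54 + 101*(3 + 2) = 54 + 101*5 = 54 + 505 = 559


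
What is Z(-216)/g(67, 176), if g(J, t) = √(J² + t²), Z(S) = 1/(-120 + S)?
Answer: -√35465/11916240 ≈ -1.5804e-5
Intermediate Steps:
Z(-216)/g(67, 176) = 1/((-120 - 216)*(√(67² + 176²))) = 1/((-336)*(√(4489 + 30976))) = -√35465/35465/336 = -√35465/11916240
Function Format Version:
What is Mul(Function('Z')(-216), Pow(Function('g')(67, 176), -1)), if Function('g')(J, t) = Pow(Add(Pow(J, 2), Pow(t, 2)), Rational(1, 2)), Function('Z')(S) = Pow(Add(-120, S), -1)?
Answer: Mul(Rational(-1, 11916240), Pow(35465, Rational(1, 2))) ≈ -1.5804e-5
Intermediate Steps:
Mul(Function('Z')(-216), Pow(Function('g')(67, 176), -1)) = Mul(Pow(Add(-120, -216), -1), Pow(Pow(Add(Pow(67, 2), Pow(176, 2)), Rational(1, 2)), -1)) = Mul(Pow(-336, -1), Pow(Pow(Add(4489, 30976), Rational(1, 2)), -1)) = Mul(Rational(-1, 336), Pow(Pow(35465, Rational(1, 2)), -1)) = Mul(Rational(-1, 336), Mul(Rational(1, 35465), Pow(35465, Rational(1, 2)))) = Mul(Rational(-1, 11916240), Pow(35465, Rational(1, 2)))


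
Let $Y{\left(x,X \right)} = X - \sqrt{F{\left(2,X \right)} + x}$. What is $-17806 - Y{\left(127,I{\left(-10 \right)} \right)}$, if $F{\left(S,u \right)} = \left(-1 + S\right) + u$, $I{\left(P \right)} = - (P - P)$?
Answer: $-17806 + 8 \sqrt{2} \approx -17795.0$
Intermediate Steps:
$I{\left(P \right)} = 0$ ($I{\left(P \right)} = \left(-1\right) 0 = 0$)
$F{\left(S,u \right)} = -1 + S + u$
$Y{\left(x,X \right)} = X - \sqrt{1 + X + x}$ ($Y{\left(x,X \right)} = X - \sqrt{\left(-1 + 2 + X\right) + x} = X - \sqrt{\left(1 + X\right) + x} = X - \sqrt{1 + X + x}$)
$-17806 - Y{\left(127,I{\left(-10 \right)} \right)} = -17806 - \left(0 - \sqrt{1 + 0 + 127}\right) = -17806 - \left(0 - \sqrt{128}\right) = -17806 - \left(0 - 8 \sqrt{2}\right) = -17806 - - 8 \sqrt{2} = -17806 + 8 \sqrt{2}$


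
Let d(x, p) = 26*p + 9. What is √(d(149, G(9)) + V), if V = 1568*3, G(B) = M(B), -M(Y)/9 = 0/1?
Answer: √4713 ≈ 68.651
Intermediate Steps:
M(Y) = 0 (M(Y) = -0/1 = -0 = -9*0 = 0)
G(B) = 0
d(x, p) = 9 + 26*p
V = 4704
√(d(149, G(9)) + V) = √((9 + 26*0) + 4704) = √((9 + 0) + 4704) = √(9 + 4704) = √4713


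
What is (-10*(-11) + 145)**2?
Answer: 65025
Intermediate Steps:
(-10*(-11) + 145)**2 = (110 + 145)**2 = 255**2 = 65025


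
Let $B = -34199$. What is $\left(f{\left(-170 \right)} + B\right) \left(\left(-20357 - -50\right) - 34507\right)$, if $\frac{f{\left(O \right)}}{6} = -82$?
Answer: $1901552474$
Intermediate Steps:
$f{\left(O \right)} = -492$ ($f{\left(O \right)} = 6 \left(-82\right) = -492$)
$\left(f{\left(-170 \right)} + B\right) \left(\left(-20357 - -50\right) - 34507\right) = \left(-492 - 34199\right) \left(\left(-20357 - -50\right) - 34507\right) = - 34691 \left(\left(-20357 + 50\right) - 34507\right) = - 34691 \left(-20307 - 34507\right) = \left(-34691\right) \left(-54814\right) = 1901552474$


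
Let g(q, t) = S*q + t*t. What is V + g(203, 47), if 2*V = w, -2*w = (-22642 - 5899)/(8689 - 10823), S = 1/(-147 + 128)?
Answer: 355989369/162184 ≈ 2195.0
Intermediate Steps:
S = -1/19 (S = 1/(-19) = -1/19 ≈ -0.052632)
w = -28541/4268 (w = -(-22642 - 5899)/(2*(8689 - 10823)) = -(-28541)/(2*(-2134)) = -(-28541)*(-1)/(2*2134) = -1/2*28541/2134 = -28541/4268 ≈ -6.6872)
V = -28541/8536 (V = (1/2)*(-28541/4268) = -28541/8536 ≈ -3.3436)
g(q, t) = t**2 - q/19 (g(q, t) = -q/19 + t*t = -q/19 + t**2 = t**2 - q/19)
V + g(203, 47) = -28541/8536 + (47**2 - 1/19*203) = -28541/8536 + (2209 - 203/19) = -28541/8536 + 41768/19 = 355989369/162184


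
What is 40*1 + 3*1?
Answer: 43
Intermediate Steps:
40*1 + 3*1 = 40 + 3 = 43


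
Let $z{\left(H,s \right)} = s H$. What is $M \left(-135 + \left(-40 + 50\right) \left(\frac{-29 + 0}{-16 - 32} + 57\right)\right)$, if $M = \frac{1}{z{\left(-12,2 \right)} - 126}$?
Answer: $- \frac{2117}{720} \approx -2.9403$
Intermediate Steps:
$z{\left(H,s \right)} = H s$
$M = - \frac{1}{150}$ ($M = \frac{1}{\left(-12\right) 2 - 126} = \frac{1}{-24 - 126} = \frac{1}{-150} = - \frac{1}{150} \approx -0.0066667$)
$M \left(-135 + \left(-40 + 50\right) \left(\frac{-29 + 0}{-16 - 32} + 57\right)\right) = - \frac{-135 + \left(-40 + 50\right) \left(\frac{-29 + 0}{-16 - 32} + 57\right)}{150} = - \frac{-135 + 10 \left(- \frac{29}{-48} + 57\right)}{150} = - \frac{-135 + 10 \left(\left(-29\right) \left(- \frac{1}{48}\right) + 57\right)}{150} = - \frac{-135 + 10 \left(\frac{29}{48} + 57\right)}{150} = - \frac{-135 + 10 \cdot \frac{2765}{48}}{150} = - \frac{-135 + \frac{13825}{24}}{150} = \left(- \frac{1}{150}\right) \frac{10585}{24} = - \frac{2117}{720}$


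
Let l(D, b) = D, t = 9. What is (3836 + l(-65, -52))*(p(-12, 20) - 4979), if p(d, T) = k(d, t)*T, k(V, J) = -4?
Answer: -19077489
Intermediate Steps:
p(d, T) = -4*T
(3836 + l(-65, -52))*(p(-12, 20) - 4979) = (3836 - 65)*(-4*20 - 4979) = 3771*(-80 - 4979) = 3771*(-5059) = -19077489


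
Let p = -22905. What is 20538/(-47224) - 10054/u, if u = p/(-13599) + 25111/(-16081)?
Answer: -721043541818603/8805575936 ≈ -81885.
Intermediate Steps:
u = 2983424/24298391 (u = -22905/(-13599) + 25111/(-16081) = -22905*(-1/13599) + 25111*(-1/16081) = 2545/1511 - 25111/16081 = 2983424/24298391 ≈ 0.12278)
20538/(-47224) - 10054/u = 20538/(-47224) - 10054/2983424/24298391 = 20538*(-1/47224) - 10054*24298391/2983424 = -10269/23612 - 122148011557/1491712 = -721043541818603/8805575936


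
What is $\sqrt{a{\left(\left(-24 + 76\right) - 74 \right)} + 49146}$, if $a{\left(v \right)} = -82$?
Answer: $2 \sqrt{12266} \approx 221.5$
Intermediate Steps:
$\sqrt{a{\left(\left(-24 + 76\right) - 74 \right)} + 49146} = \sqrt{-82 + 49146} = \sqrt{49064} = 2 \sqrt{12266}$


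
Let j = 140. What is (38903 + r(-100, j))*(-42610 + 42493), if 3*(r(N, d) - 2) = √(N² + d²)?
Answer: -4551885 - 780*√74 ≈ -4.5586e+6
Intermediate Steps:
r(N, d) = 2 + √(N² + d²)/3
(38903 + r(-100, j))*(-42610 + 42493) = (38903 + (2 + √((-100)² + 140²)/3))*(-42610 + 42493) = (38903 + (2 + √(10000 + 19600)/3))*(-117) = (38903 + (2 + √29600/3))*(-117) = (38903 + (2 + (20*√74)/3))*(-117) = (38903 + (2 + 20*√74/3))*(-117) = (38905 + 20*√74/3)*(-117) = -4551885 - 780*√74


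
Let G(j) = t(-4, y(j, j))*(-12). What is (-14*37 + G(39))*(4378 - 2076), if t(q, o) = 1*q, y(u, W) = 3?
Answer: -1081940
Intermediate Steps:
t(q, o) = q
G(j) = 48 (G(j) = -4*(-12) = 48)
(-14*37 + G(39))*(4378 - 2076) = (-14*37 + 48)*(4378 - 2076) = (-518 + 48)*2302 = -470*2302 = -1081940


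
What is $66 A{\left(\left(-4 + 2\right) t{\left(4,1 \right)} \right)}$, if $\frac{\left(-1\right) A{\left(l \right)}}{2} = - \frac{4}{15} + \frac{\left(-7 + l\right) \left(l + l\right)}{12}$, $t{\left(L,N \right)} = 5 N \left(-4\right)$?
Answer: $- \frac{145024}{5} \approx -29005.0$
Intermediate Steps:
$t{\left(L,N \right)} = - 20 N$
$A{\left(l \right)} = \frac{8}{15} - \frac{l \left(-7 + l\right)}{3}$ ($A{\left(l \right)} = - 2 \left(- \frac{4}{15} + \frac{\left(-7 + l\right) \left(l + l\right)}{12}\right) = - 2 \left(\left(-4\right) \frac{1}{15} + \left(-7 + l\right) 2 l \frac{1}{12}\right) = - 2 \left(- \frac{4}{15} + 2 l \left(-7 + l\right) \frac{1}{12}\right) = - 2 \left(- \frac{4}{15} + \frac{l \left(-7 + l\right)}{6}\right) = \frac{8}{15} - \frac{l \left(-7 + l\right)}{3}$)
$66 A{\left(\left(-4 + 2\right) t{\left(4,1 \right)} \right)} = 66 \left(\frac{8}{15} - \frac{\left(\left(-4 + 2\right) \left(\left(-20\right) 1\right)\right)^{2}}{3} + \frac{7 \left(-4 + 2\right) \left(\left(-20\right) 1\right)}{3}\right) = 66 \left(\frac{8}{15} - \frac{\left(\left(-2\right) \left(-20\right)\right)^{2}}{3} + \frac{7 \left(\left(-2\right) \left(-20\right)\right)}{3}\right) = 66 \left(\frac{8}{15} - \frac{40^{2}}{3} + \frac{7}{3} \cdot 40\right) = 66 \left(\frac{8}{15} - \frac{1600}{3} + \frac{280}{3}\right) = 66 \left(- \frac{6592}{15}\right) = - \frac{145024}{5}$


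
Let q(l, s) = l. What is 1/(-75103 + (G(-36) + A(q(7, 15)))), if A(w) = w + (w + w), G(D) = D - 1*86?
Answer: -1/75204 ≈ -1.3297e-5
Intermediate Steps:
G(D) = -86 + D (G(D) = D - 86 = -86 + D)
A(w) = 3*w (A(w) = w + 2*w = 3*w)
1/(-75103 + (G(-36) + A(q(7, 15)))) = 1/(-75103 + ((-86 - 36) + 3*7)) = 1/(-75103 + (-122 + 21)) = 1/(-75103 - 101) = 1/(-75204) = -1/75204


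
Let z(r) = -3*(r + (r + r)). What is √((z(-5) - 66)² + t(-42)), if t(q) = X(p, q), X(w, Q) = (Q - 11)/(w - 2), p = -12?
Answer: √87178/14 ≈ 21.090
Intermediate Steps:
z(r) = -9*r (z(r) = -3*(r + 2*r) = -9*r)
X(w, Q) = (-11 + Q)/(-2 + w)
t(q) = 11/14 - q/14 (t(q) = (-11 + q)/(-2 - 12) = (-11 + q)/(-14) = -(-11 + q)/14 = 11/14 - q/14)
√((z(-5) - 66)² + t(-42)) = √((-9*(-5) - 66)² + (11/14 - 1/14*(-42))) = √((45 - 66)² + (11/14 + 3)) = √((-21)² + 53/14) = √(441 + 53/14) = √(6227/14) = √87178/14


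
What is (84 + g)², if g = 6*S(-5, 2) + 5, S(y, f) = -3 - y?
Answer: 10201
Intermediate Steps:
g = 17 (g = 6*(-3 - 1*(-5)) + 5 = 6*(-3 + 5) + 5 = 6*2 + 5 = 12 + 5 = 17)
(84 + g)² = (84 + 17)² = 101² = 10201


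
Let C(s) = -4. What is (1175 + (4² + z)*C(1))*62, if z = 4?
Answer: 67890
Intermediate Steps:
(1175 + (4² + z)*C(1))*62 = (1175 + (4² + 4)*(-4))*62 = (1175 + (16 + 4)*(-4))*62 = (1175 + 20*(-4))*62 = (1175 - 80)*62 = 1095*62 = 67890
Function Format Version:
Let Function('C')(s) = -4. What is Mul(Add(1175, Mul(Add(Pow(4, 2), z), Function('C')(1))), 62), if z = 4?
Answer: 67890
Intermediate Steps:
Mul(Add(1175, Mul(Add(Pow(4, 2), z), Function('C')(1))), 62) = Mul(Add(1175, Mul(Add(Pow(4, 2), 4), -4)), 62) = Mul(Add(1175, Mul(Add(16, 4), -4)), 62) = Mul(Add(1175, Mul(20, -4)), 62) = Mul(Add(1175, -80), 62) = Mul(1095, 62) = 67890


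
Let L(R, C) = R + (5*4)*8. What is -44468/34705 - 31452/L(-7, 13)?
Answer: -366115088/1769955 ≈ -206.85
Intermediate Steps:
L(R, C) = 160 + R (L(R, C) = R + 20*8 = R + 160 = 160 + R)
-44468/34705 - 31452/L(-7, 13) = -44468/34705 - 31452/(160 - 7) = -44468*1/34705 - 31452/153 = -44468/34705 - 31452*1/153 = -44468/34705 - 10484/51 = -366115088/1769955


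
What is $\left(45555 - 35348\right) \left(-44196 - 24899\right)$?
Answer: $-705252665$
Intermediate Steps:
$\left(45555 - 35348\right) \left(-44196 - 24899\right) = 10207 \left(-69095\right) = -705252665$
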